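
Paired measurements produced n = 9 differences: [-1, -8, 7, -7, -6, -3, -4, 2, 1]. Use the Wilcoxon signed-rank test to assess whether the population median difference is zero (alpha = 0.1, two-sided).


Step 1: Drop any zero differences (none here) and take |d_i|.
|d| = [1, 8, 7, 7, 6, 3, 4, 2, 1]
Step 2: Midrank |d_i| (ties get averaged ranks).
ranks: |1|->1.5, |8|->9, |7|->7.5, |7|->7.5, |6|->6, |3|->4, |4|->5, |2|->3, |1|->1.5
Step 3: Attach original signs; sum ranks with positive sign and with negative sign.
W+ = 7.5 + 3 + 1.5 = 12
W- = 1.5 + 9 + 7.5 + 6 + 4 + 5 = 33
(Check: W+ + W- = 45 should equal n(n+1)/2 = 45.)
Step 4: Test statistic W = min(W+, W-) = 12.
Step 5: Ties in |d|, so use the tie-corrected normal approximation.
        E[W] = n(n+1)/4 = 9*10/4 = 22.5.
        Tie groups: |d|=1 (t=2), |d|=7 (t=2); sum(t^3 - t) = 12.
        Var[W] = n(n+1)(2n+1)/24 - sum(t^3-t)/48 = 1710/24 - 12/48 = 71.
        z = (W - E[W]) / sqrt(Var[W]) = (12 - 22.5) / 8.4261 = -1.2461.
        Two-sided p = 2*Phi(z) = 0.212720.
Step 6: alpha = 0.1. fail to reject H0.

W+ = 12, W- = 33, W = min = 12, p = 0.212720, fail to reject H0.


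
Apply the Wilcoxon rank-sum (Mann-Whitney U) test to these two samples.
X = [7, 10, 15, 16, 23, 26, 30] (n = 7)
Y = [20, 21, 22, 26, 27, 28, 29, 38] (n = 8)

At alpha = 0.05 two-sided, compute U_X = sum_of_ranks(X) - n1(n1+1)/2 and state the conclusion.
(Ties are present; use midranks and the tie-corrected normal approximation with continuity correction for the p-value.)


Step 1: Combine and sort all 15 observations; assign midranks.
sorted (value, group): (7,X), (10,X), (15,X), (16,X), (20,Y), (21,Y), (22,Y), (23,X), (26,X), (26,Y), (27,Y), (28,Y), (29,Y), (30,X), (38,Y)
ranks: 7->1, 10->2, 15->3, 16->4, 20->5, 21->6, 22->7, 23->8, 26->9.5, 26->9.5, 27->11, 28->12, 29->13, 30->14, 38->15
Step 2: Rank sum for X: R1 = 1 + 2 + 3 + 4 + 8 + 9.5 + 14 = 41.5.
Step 3: U_X = R1 - n1(n1+1)/2 = 41.5 - 7*8/2 = 41.5 - 28 = 13.5.
       U_Y = n1*n2 - U_X = 56 - 13.5 = 42.5.
Step 4: Ties are present, so use the tie-corrected normal approximation (with continuity correction) for the p-value.
Step 5: p-value = 0.104882; compare to alpha = 0.05. fail to reject H0.

U_X = 13.5, p = 0.104882, fail to reject H0 at alpha = 0.05.


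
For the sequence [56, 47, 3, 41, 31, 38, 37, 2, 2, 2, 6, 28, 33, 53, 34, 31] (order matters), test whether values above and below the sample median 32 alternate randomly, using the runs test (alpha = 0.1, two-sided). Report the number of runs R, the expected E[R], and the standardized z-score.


Step 1: Compute median = 32; label A = above, B = below.
Labels in order: AABABAABBBBBAAAB  (n_A = 8, n_B = 8)
Step 2: Count runs R = 8.
Step 3: Under H0 (random ordering), E[R] = 2*n_A*n_B/(n_A+n_B) + 1 = 2*8*8/16 + 1 = 9.0000.
        Var[R] = 2*n_A*n_B*(2*n_A*n_B - n_A - n_B) / ((n_A+n_B)^2 * (n_A+n_B-1)) = 14336/3840 = 3.7333.
        SD[R] = 1.9322.
Step 4: Continuity-corrected z = (R + 0.5 - E[R]) / SD[R] = (8 + 0.5 - 9.0000) / 1.9322 = -0.2588.
Step 5: Two-sided p-value via normal approximation = 2*(1 - Phi(|z|)) = 0.795809.
Step 6: alpha = 0.1. fail to reject H0.

R = 8, z = -0.2588, p = 0.795809, fail to reject H0.


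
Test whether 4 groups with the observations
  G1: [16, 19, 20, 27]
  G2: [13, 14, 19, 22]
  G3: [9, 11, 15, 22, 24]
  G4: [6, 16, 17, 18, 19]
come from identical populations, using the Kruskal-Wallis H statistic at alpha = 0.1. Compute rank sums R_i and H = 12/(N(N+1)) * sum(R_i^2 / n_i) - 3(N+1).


Step 1: Combine all N = 18 observations and assign midranks.
sorted (value, group, rank): (6,G4,1), (9,G3,2), (11,G3,3), (13,G2,4), (14,G2,5), (15,G3,6), (16,G1,7.5), (16,G4,7.5), (17,G4,9), (18,G4,10), (19,G1,12), (19,G2,12), (19,G4,12), (20,G1,14), (22,G2,15.5), (22,G3,15.5), (24,G3,17), (27,G1,18)
Step 2: Sum ranks within each group.
R_1 = 51.5 (n_1 = 4)
R_2 = 36.5 (n_2 = 4)
R_3 = 43.5 (n_3 = 5)
R_4 = 39.5 (n_4 = 5)
Step 3: H = 12/(N(N+1)) * sum(R_i^2/n_i) - 3(N+1)
     = 12/(18*19) * (51.5^2/4 + 36.5^2/4 + 43.5^2/5 + 39.5^2/5) - 3*19
     = 0.035088 * 1686.62 - 57
     = 2.179825.
Step 4: Ties present; correction factor C = 1 - 36/(18^3 - 18) = 0.993808. Corrected H = 2.179825 / 0.993808 = 2.193406.
Step 5: Under H0, H ~ chi^2(3); p-value = 0.533248.
Step 6: alpha = 0.1. fail to reject H0.

H = 2.1934, df = 3, p = 0.533248, fail to reject H0.


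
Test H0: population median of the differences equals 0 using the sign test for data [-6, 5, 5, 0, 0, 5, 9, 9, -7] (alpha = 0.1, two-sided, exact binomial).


Step 1: Discard zero differences. Original n = 9; n_eff = number of nonzero differences = 7.
Nonzero differences (with sign): -6, +5, +5, +5, +9, +9, -7
Step 2: Count signs: positive = 5, negative = 2.
Step 3: Under H0: P(positive) = 0.5, so the number of positives S ~ Bin(7, 0.5).
Step 4: Two-sided exact p-value = sum of Bin(7,0.5) probabilities at or below the observed probability = 0.453125.
Step 5: alpha = 0.1. fail to reject H0.

n_eff = 7, pos = 5, neg = 2, p = 0.453125, fail to reject H0.


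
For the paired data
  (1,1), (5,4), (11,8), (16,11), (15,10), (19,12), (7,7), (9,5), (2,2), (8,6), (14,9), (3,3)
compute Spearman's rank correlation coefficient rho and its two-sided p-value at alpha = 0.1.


Step 1: Rank x and y separately (midranks; no ties here).
rank(x): 1->1, 5->4, 11->8, 16->11, 15->10, 19->12, 7->5, 9->7, 2->2, 8->6, 14->9, 3->3
rank(y): 1->1, 4->4, 8->8, 11->11, 10->10, 12->12, 7->7, 5->5, 2->2, 6->6, 9->9, 3->3
Step 2: d_i = R_x(i) - R_y(i); compute d_i^2.
  (1-1)^2=0, (4-4)^2=0, (8-8)^2=0, (11-11)^2=0, (10-10)^2=0, (12-12)^2=0, (5-7)^2=4, (7-5)^2=4, (2-2)^2=0, (6-6)^2=0, (9-9)^2=0, (3-3)^2=0
sum(d^2) = 8.
Step 3: rho = 1 - 6*8 / (12*(12^2 - 1)) = 1 - 48/1716 = 0.972028.
Step 4: Under H0, t = rho * sqrt((n-2)/(1-rho^2)) = 13.0876 ~ t(10).
Step 5: Two-sided p-value from the t-distribution with 10 df = 0.000000.
Step 6: alpha = 0.1. reject H0.

rho = 0.9720, p = 0.000000, reject H0 at alpha = 0.1.


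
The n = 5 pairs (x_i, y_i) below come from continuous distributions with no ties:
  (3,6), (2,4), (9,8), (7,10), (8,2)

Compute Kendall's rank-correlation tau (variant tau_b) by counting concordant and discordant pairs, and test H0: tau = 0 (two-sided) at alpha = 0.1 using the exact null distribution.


Step 1: Enumerate the 10 unordered pairs (i,j) with i<j and classify each by sign(x_j-x_i) * sign(y_j-y_i).
  (1,2):dx=-1,dy=-2->C; (1,3):dx=+6,dy=+2->C; (1,4):dx=+4,dy=+4->C; (1,5):dx=+5,dy=-4->D
  (2,3):dx=+7,dy=+4->C; (2,4):dx=+5,dy=+6->C; (2,5):dx=+6,dy=-2->D; (3,4):dx=-2,dy=+2->D
  (3,5):dx=-1,dy=-6->C; (4,5):dx=+1,dy=-8->D
Step 2: C = 6, D = 4, total pairs = 10.
Step 3: tau = (C - D)/(n(n-1)/2) = (6 - 4)/10 = 0.200000.
Step 4: Exact two-sided p-value (enumerate n! = 120 permutations of y under H0): p = 0.816667.
Step 5: alpha = 0.1. fail to reject H0.

tau_b = 0.2000 (C=6, D=4), p = 0.816667, fail to reject H0.


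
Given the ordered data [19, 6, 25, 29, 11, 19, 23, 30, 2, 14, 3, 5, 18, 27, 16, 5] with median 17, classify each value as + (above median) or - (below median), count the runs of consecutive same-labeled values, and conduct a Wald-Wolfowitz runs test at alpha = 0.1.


Step 1: Compute median = 17; label A = above, B = below.
Labels in order: ABAABAAABBBBAABB  (n_A = 8, n_B = 8)
Step 2: Count runs R = 8.
Step 3: Under H0 (random ordering), E[R] = 2*n_A*n_B/(n_A+n_B) + 1 = 2*8*8/16 + 1 = 9.0000.
        Var[R] = 2*n_A*n_B*(2*n_A*n_B - n_A - n_B) / ((n_A+n_B)^2 * (n_A+n_B-1)) = 14336/3840 = 3.7333.
        SD[R] = 1.9322.
Step 4: Continuity-corrected z = (R + 0.5 - E[R]) / SD[R] = (8 + 0.5 - 9.0000) / 1.9322 = -0.2588.
Step 5: Two-sided p-value via normal approximation = 2*(1 - Phi(|z|)) = 0.795809.
Step 6: alpha = 0.1. fail to reject H0.

R = 8, z = -0.2588, p = 0.795809, fail to reject H0.


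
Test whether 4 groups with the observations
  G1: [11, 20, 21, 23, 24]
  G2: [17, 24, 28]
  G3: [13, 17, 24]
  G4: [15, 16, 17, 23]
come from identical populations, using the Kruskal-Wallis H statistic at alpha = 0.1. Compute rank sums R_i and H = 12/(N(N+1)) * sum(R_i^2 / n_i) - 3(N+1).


Step 1: Combine all N = 15 observations and assign midranks.
sorted (value, group, rank): (11,G1,1), (13,G3,2), (15,G4,3), (16,G4,4), (17,G2,6), (17,G3,6), (17,G4,6), (20,G1,8), (21,G1,9), (23,G1,10.5), (23,G4,10.5), (24,G1,13), (24,G2,13), (24,G3,13), (28,G2,15)
Step 2: Sum ranks within each group.
R_1 = 41.5 (n_1 = 5)
R_2 = 34 (n_2 = 3)
R_3 = 21 (n_3 = 3)
R_4 = 23.5 (n_4 = 4)
Step 3: H = 12/(N(N+1)) * sum(R_i^2/n_i) - 3(N+1)
     = 12/(15*16) * (41.5^2/5 + 34^2/3 + 21^2/3 + 23.5^2/4) - 3*16
     = 0.050000 * 1014.85 - 48
     = 2.742292.
Step 4: Ties present; correction factor C = 1 - 54/(15^3 - 15) = 0.983929. Corrected H = 2.742292 / 0.983929 = 2.787084.
Step 5: Under H0, H ~ chi^2(3); p-value = 0.425631.
Step 6: alpha = 0.1. fail to reject H0.

H = 2.7871, df = 3, p = 0.425631, fail to reject H0.


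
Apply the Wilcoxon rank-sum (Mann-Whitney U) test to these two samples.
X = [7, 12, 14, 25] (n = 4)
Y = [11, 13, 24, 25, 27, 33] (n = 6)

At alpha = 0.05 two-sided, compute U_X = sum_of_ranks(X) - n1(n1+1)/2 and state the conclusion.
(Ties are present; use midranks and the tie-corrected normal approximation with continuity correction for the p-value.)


Step 1: Combine and sort all 10 observations; assign midranks.
sorted (value, group): (7,X), (11,Y), (12,X), (13,Y), (14,X), (24,Y), (25,X), (25,Y), (27,Y), (33,Y)
ranks: 7->1, 11->2, 12->3, 13->4, 14->5, 24->6, 25->7.5, 25->7.5, 27->9, 33->10
Step 2: Rank sum for X: R1 = 1 + 3 + 5 + 7.5 = 16.5.
Step 3: U_X = R1 - n1(n1+1)/2 = 16.5 - 4*5/2 = 16.5 - 10 = 6.5.
       U_Y = n1*n2 - U_X = 24 - 6.5 = 17.5.
Step 4: Ties are present, so use the tie-corrected normal approximation (with continuity correction) for the p-value.
Step 5: p-value = 0.284958; compare to alpha = 0.05. fail to reject H0.

U_X = 6.5, p = 0.284958, fail to reject H0 at alpha = 0.05.


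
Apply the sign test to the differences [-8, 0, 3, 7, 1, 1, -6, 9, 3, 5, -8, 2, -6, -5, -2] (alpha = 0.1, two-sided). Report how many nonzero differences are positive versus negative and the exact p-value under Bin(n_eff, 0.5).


Step 1: Discard zero differences. Original n = 15; n_eff = number of nonzero differences = 14.
Nonzero differences (with sign): -8, +3, +7, +1, +1, -6, +9, +3, +5, -8, +2, -6, -5, -2
Step 2: Count signs: positive = 8, negative = 6.
Step 3: Under H0: P(positive) = 0.5, so the number of positives S ~ Bin(14, 0.5).
Step 4: Two-sided exact p-value = sum of Bin(14,0.5) probabilities at or below the observed probability = 0.790527.
Step 5: alpha = 0.1. fail to reject H0.

n_eff = 14, pos = 8, neg = 6, p = 0.790527, fail to reject H0.


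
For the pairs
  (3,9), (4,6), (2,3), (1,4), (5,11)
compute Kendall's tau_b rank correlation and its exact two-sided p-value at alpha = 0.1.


Step 1: Enumerate the 10 unordered pairs (i,j) with i<j and classify each by sign(x_j-x_i) * sign(y_j-y_i).
  (1,2):dx=+1,dy=-3->D; (1,3):dx=-1,dy=-6->C; (1,4):dx=-2,dy=-5->C; (1,5):dx=+2,dy=+2->C
  (2,3):dx=-2,dy=-3->C; (2,4):dx=-3,dy=-2->C; (2,5):dx=+1,dy=+5->C; (3,4):dx=-1,dy=+1->D
  (3,5):dx=+3,dy=+8->C; (4,5):dx=+4,dy=+7->C
Step 2: C = 8, D = 2, total pairs = 10.
Step 3: tau = (C - D)/(n(n-1)/2) = (8 - 2)/10 = 0.600000.
Step 4: Exact two-sided p-value (enumerate n! = 120 permutations of y under H0): p = 0.233333.
Step 5: alpha = 0.1. fail to reject H0.

tau_b = 0.6000 (C=8, D=2), p = 0.233333, fail to reject H0.


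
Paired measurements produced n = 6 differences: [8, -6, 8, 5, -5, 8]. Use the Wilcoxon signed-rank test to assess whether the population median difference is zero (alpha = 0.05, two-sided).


Step 1: Drop any zero differences (none here) and take |d_i|.
|d| = [8, 6, 8, 5, 5, 8]
Step 2: Midrank |d_i| (ties get averaged ranks).
ranks: |8|->5, |6|->3, |8|->5, |5|->1.5, |5|->1.5, |8|->5
Step 3: Attach original signs; sum ranks with positive sign and with negative sign.
W+ = 5 + 5 + 1.5 + 5 = 16.5
W- = 3 + 1.5 = 4.5
(Check: W+ + W- = 21 should equal n(n+1)/2 = 21.)
Step 4: Test statistic W = min(W+, W-) = 4.5.
Step 5: Ties in |d|, so use the tie-corrected normal approximation.
        E[W] = n(n+1)/4 = 6*7/4 = 10.5.
        Tie groups: |d|=5 (t=2), |d|=8 (t=3); sum(t^3 - t) = 30.
        Var[W] = n(n+1)(2n+1)/24 - sum(t^3-t)/48 = 546/24 - 30/48 = 22.125.
        z = (W - E[W]) / sqrt(Var[W]) = (4.5 - 10.5) / 4.7037 = -1.2756.
        Two-sided p = 2*Phi(z) = 0.202102.
Step 6: alpha = 0.05. fail to reject H0.

W+ = 16.5, W- = 4.5, W = min = 4.5, p = 0.202102, fail to reject H0.


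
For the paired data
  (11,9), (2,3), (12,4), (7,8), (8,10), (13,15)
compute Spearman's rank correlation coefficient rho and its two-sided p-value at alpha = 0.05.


Step 1: Rank x and y separately (midranks; no ties here).
rank(x): 11->4, 2->1, 12->5, 7->2, 8->3, 13->6
rank(y): 9->4, 3->1, 4->2, 8->3, 10->5, 15->6
Step 2: d_i = R_x(i) - R_y(i); compute d_i^2.
  (4-4)^2=0, (1-1)^2=0, (5-2)^2=9, (2-3)^2=1, (3-5)^2=4, (6-6)^2=0
sum(d^2) = 14.
Step 3: rho = 1 - 6*14 / (6*(6^2 - 1)) = 1 - 84/210 = 0.600000.
Step 4: Under H0, t = rho * sqrt((n-2)/(1-rho^2)) = 1.5000 ~ t(4).
Step 5: Two-sided p-value from the t-distribution with 4 df = 0.208000.
Step 6: alpha = 0.05. fail to reject H0.

rho = 0.6000, p = 0.208000, fail to reject H0 at alpha = 0.05.


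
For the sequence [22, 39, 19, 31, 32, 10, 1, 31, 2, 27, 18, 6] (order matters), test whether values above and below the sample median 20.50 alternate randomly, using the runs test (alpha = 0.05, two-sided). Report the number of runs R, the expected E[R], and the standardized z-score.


Step 1: Compute median = 20.50; label A = above, B = below.
Labels in order: AABAABBABABB  (n_A = 6, n_B = 6)
Step 2: Count runs R = 8.
Step 3: Under H0 (random ordering), E[R] = 2*n_A*n_B/(n_A+n_B) + 1 = 2*6*6/12 + 1 = 7.0000.
        Var[R] = 2*n_A*n_B*(2*n_A*n_B - n_A - n_B) / ((n_A+n_B)^2 * (n_A+n_B-1)) = 4320/1584 = 2.7273.
        SD[R] = 1.6514.
Step 4: Continuity-corrected z = (R - 0.5 - E[R]) / SD[R] = (8 - 0.5 - 7.0000) / 1.6514 = 0.3028.
Step 5: Two-sided p-value via normal approximation = 2*(1 - Phi(|z|)) = 0.762069.
Step 6: alpha = 0.05. fail to reject H0.

R = 8, z = 0.3028, p = 0.762069, fail to reject H0.


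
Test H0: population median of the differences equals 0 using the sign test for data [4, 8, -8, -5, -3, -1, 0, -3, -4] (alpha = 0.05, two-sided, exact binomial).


Step 1: Discard zero differences. Original n = 9; n_eff = number of nonzero differences = 8.
Nonzero differences (with sign): +4, +8, -8, -5, -3, -1, -3, -4
Step 2: Count signs: positive = 2, negative = 6.
Step 3: Under H0: P(positive) = 0.5, so the number of positives S ~ Bin(8, 0.5).
Step 4: Two-sided exact p-value = sum of Bin(8,0.5) probabilities at or below the observed probability = 0.289062.
Step 5: alpha = 0.05. fail to reject H0.

n_eff = 8, pos = 2, neg = 6, p = 0.289062, fail to reject H0.


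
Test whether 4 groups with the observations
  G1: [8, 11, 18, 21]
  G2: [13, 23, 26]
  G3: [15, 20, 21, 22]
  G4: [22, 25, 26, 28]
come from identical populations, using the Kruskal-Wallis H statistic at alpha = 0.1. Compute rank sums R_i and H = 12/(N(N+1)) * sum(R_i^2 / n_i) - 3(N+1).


Step 1: Combine all N = 15 observations and assign midranks.
sorted (value, group, rank): (8,G1,1), (11,G1,2), (13,G2,3), (15,G3,4), (18,G1,5), (20,G3,6), (21,G1,7.5), (21,G3,7.5), (22,G3,9.5), (22,G4,9.5), (23,G2,11), (25,G4,12), (26,G2,13.5), (26,G4,13.5), (28,G4,15)
Step 2: Sum ranks within each group.
R_1 = 15.5 (n_1 = 4)
R_2 = 27.5 (n_2 = 3)
R_3 = 27 (n_3 = 4)
R_4 = 50 (n_4 = 4)
Step 3: H = 12/(N(N+1)) * sum(R_i^2/n_i) - 3(N+1)
     = 12/(15*16) * (15.5^2/4 + 27.5^2/3 + 27^2/4 + 50^2/4) - 3*16
     = 0.050000 * 1119.4 - 48
     = 7.969792.
Step 4: Ties present; correction factor C = 1 - 18/(15^3 - 15) = 0.994643. Corrected H = 7.969792 / 0.994643 = 8.012717.
Step 5: Under H0, H ~ chi^2(3); p-value = 0.045750.
Step 6: alpha = 0.1. reject H0.

H = 8.0127, df = 3, p = 0.045750, reject H0.


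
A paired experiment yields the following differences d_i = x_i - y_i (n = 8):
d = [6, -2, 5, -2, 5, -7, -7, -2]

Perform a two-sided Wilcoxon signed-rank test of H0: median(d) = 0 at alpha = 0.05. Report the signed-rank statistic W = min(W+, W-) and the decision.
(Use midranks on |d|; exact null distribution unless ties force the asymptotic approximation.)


Step 1: Drop any zero differences (none here) and take |d_i|.
|d| = [6, 2, 5, 2, 5, 7, 7, 2]
Step 2: Midrank |d_i| (ties get averaged ranks).
ranks: |6|->6, |2|->2, |5|->4.5, |2|->2, |5|->4.5, |7|->7.5, |7|->7.5, |2|->2
Step 3: Attach original signs; sum ranks with positive sign and with negative sign.
W+ = 6 + 4.5 + 4.5 = 15
W- = 2 + 2 + 7.5 + 7.5 + 2 = 21
(Check: W+ + W- = 36 should equal n(n+1)/2 = 36.)
Step 4: Test statistic W = min(W+, W-) = 15.
Step 5: Ties in |d|, so use the tie-corrected normal approximation.
        E[W] = n(n+1)/4 = 8*9/4 = 18.
        Tie groups: |d|=2 (t=3), |d|=5 (t=2), |d|=7 (t=2); sum(t^3 - t) = 36.
        Var[W] = n(n+1)(2n+1)/24 - sum(t^3-t)/48 = 1224/24 - 36/48 = 50.25.
        z = (W - E[W]) / sqrt(Var[W]) = (15 - 18) / 7.0887 = -0.4232.
        Two-sided p = 2*Phi(z) = 0.672144.
Step 6: alpha = 0.05. fail to reject H0.

W+ = 15, W- = 21, W = min = 15, p = 0.672144, fail to reject H0.


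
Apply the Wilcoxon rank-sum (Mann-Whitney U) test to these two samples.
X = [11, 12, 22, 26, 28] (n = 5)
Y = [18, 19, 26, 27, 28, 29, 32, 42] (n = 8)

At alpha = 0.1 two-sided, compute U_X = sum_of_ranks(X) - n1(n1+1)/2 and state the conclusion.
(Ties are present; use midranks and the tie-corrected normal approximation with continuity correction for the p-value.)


Step 1: Combine and sort all 13 observations; assign midranks.
sorted (value, group): (11,X), (12,X), (18,Y), (19,Y), (22,X), (26,X), (26,Y), (27,Y), (28,X), (28,Y), (29,Y), (32,Y), (42,Y)
ranks: 11->1, 12->2, 18->3, 19->4, 22->5, 26->6.5, 26->6.5, 27->8, 28->9.5, 28->9.5, 29->11, 32->12, 42->13
Step 2: Rank sum for X: R1 = 1 + 2 + 5 + 6.5 + 9.5 = 24.
Step 3: U_X = R1 - n1(n1+1)/2 = 24 - 5*6/2 = 24 - 15 = 9.
       U_Y = n1*n2 - U_X = 40 - 9 = 31.
Step 4: Ties are present, so use the tie-corrected normal approximation (with continuity correction) for the p-value.
Step 5: p-value = 0.123248; compare to alpha = 0.1. fail to reject H0.

U_X = 9, p = 0.123248, fail to reject H0 at alpha = 0.1.


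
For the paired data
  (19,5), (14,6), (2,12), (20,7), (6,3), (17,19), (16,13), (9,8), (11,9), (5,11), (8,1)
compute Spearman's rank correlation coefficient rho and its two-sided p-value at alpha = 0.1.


Step 1: Rank x and y separately (midranks; no ties here).
rank(x): 19->10, 14->7, 2->1, 20->11, 6->3, 17->9, 16->8, 9->5, 11->6, 5->2, 8->4
rank(y): 5->3, 6->4, 12->9, 7->5, 3->2, 19->11, 13->10, 8->6, 9->7, 11->8, 1->1
Step 2: d_i = R_x(i) - R_y(i); compute d_i^2.
  (10-3)^2=49, (7-4)^2=9, (1-9)^2=64, (11-5)^2=36, (3-2)^2=1, (9-11)^2=4, (8-10)^2=4, (5-6)^2=1, (6-7)^2=1, (2-8)^2=36, (4-1)^2=9
sum(d^2) = 214.
Step 3: rho = 1 - 6*214 / (11*(11^2 - 1)) = 1 - 1284/1320 = 0.027273.
Step 4: Under H0, t = rho * sqrt((n-2)/(1-rho^2)) = 0.0818 ~ t(9).
Step 5: Two-sided p-value from the t-distribution with 9 df = 0.936558.
Step 6: alpha = 0.1. fail to reject H0.

rho = 0.0273, p = 0.936558, fail to reject H0 at alpha = 0.1.


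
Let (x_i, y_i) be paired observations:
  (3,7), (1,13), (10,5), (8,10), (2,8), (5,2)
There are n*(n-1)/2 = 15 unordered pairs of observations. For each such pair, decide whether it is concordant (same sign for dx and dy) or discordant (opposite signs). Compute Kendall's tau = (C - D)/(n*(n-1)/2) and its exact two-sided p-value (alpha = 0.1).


Step 1: Enumerate the 15 unordered pairs (i,j) with i<j and classify each by sign(x_j-x_i) * sign(y_j-y_i).
  (1,2):dx=-2,dy=+6->D; (1,3):dx=+7,dy=-2->D; (1,4):dx=+5,dy=+3->C; (1,5):dx=-1,dy=+1->D
  (1,6):dx=+2,dy=-5->D; (2,3):dx=+9,dy=-8->D; (2,4):dx=+7,dy=-3->D; (2,5):dx=+1,dy=-5->D
  (2,6):dx=+4,dy=-11->D; (3,4):dx=-2,dy=+5->D; (3,5):dx=-8,dy=+3->D; (3,6):dx=-5,dy=-3->C
  (4,5):dx=-6,dy=-2->C; (4,6):dx=-3,dy=-8->C; (5,6):dx=+3,dy=-6->D
Step 2: C = 4, D = 11, total pairs = 15.
Step 3: tau = (C - D)/(n(n-1)/2) = (4 - 11)/15 = -0.466667.
Step 4: Exact two-sided p-value (enumerate n! = 720 permutations of y under H0): p = 0.272222.
Step 5: alpha = 0.1. fail to reject H0.

tau_b = -0.4667 (C=4, D=11), p = 0.272222, fail to reject H0.


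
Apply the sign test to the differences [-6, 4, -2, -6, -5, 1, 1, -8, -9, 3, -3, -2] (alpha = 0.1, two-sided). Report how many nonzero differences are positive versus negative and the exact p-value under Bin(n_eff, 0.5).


Step 1: Discard zero differences. Original n = 12; n_eff = number of nonzero differences = 12.
Nonzero differences (with sign): -6, +4, -2, -6, -5, +1, +1, -8, -9, +3, -3, -2
Step 2: Count signs: positive = 4, negative = 8.
Step 3: Under H0: P(positive) = 0.5, so the number of positives S ~ Bin(12, 0.5).
Step 4: Two-sided exact p-value = sum of Bin(12,0.5) probabilities at or below the observed probability = 0.387695.
Step 5: alpha = 0.1. fail to reject H0.

n_eff = 12, pos = 4, neg = 8, p = 0.387695, fail to reject H0.


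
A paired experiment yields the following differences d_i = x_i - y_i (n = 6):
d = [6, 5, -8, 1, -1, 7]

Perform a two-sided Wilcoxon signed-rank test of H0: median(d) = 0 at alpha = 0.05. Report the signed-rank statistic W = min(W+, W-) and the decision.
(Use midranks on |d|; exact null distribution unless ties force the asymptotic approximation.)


Step 1: Drop any zero differences (none here) and take |d_i|.
|d| = [6, 5, 8, 1, 1, 7]
Step 2: Midrank |d_i| (ties get averaged ranks).
ranks: |6|->4, |5|->3, |8|->6, |1|->1.5, |1|->1.5, |7|->5
Step 3: Attach original signs; sum ranks with positive sign and with negative sign.
W+ = 4 + 3 + 1.5 + 5 = 13.5
W- = 6 + 1.5 = 7.5
(Check: W+ + W- = 21 should equal n(n+1)/2 = 21.)
Step 4: Test statistic W = min(W+, W-) = 7.5.
Step 5: Ties in |d|, so use the tie-corrected normal approximation.
        E[W] = n(n+1)/4 = 6*7/4 = 10.5.
        Tie groups: |d|=1 (t=2); sum(t^3 - t) = 6.
        Var[W] = n(n+1)(2n+1)/24 - sum(t^3-t)/48 = 546/24 - 6/48 = 22.625.
        z = (W - E[W]) / sqrt(Var[W]) = (7.5 - 10.5) / 4.7566 = -0.6307.
        Two-sided p = 2*Phi(z) = 0.528233.
Step 6: alpha = 0.05. fail to reject H0.

W+ = 13.5, W- = 7.5, W = min = 7.5, p = 0.528233, fail to reject H0.


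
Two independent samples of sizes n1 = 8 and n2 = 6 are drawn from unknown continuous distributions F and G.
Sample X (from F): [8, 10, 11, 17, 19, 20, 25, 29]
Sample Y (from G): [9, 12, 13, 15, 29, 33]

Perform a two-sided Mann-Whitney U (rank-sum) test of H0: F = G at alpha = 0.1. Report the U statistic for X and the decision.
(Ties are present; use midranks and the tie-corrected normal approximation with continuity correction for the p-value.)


Step 1: Combine and sort all 14 observations; assign midranks.
sorted (value, group): (8,X), (9,Y), (10,X), (11,X), (12,Y), (13,Y), (15,Y), (17,X), (19,X), (20,X), (25,X), (29,X), (29,Y), (33,Y)
ranks: 8->1, 9->2, 10->3, 11->4, 12->5, 13->6, 15->7, 17->8, 19->9, 20->10, 25->11, 29->12.5, 29->12.5, 33->14
Step 2: Rank sum for X: R1 = 1 + 3 + 4 + 8 + 9 + 10 + 11 + 12.5 = 58.5.
Step 3: U_X = R1 - n1(n1+1)/2 = 58.5 - 8*9/2 = 58.5 - 36 = 22.5.
       U_Y = n1*n2 - U_X = 48 - 22.5 = 25.5.
Step 4: Ties are present, so use the tie-corrected normal approximation (with continuity correction) for the p-value.
Step 5: p-value = 0.897167; compare to alpha = 0.1. fail to reject H0.

U_X = 22.5, p = 0.897167, fail to reject H0 at alpha = 0.1.


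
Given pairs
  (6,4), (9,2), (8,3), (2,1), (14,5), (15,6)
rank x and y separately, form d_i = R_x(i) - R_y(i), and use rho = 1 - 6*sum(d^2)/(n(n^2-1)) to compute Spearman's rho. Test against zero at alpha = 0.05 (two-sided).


Step 1: Rank x and y separately (midranks; no ties here).
rank(x): 6->2, 9->4, 8->3, 2->1, 14->5, 15->6
rank(y): 4->4, 2->2, 3->3, 1->1, 5->5, 6->6
Step 2: d_i = R_x(i) - R_y(i); compute d_i^2.
  (2-4)^2=4, (4-2)^2=4, (3-3)^2=0, (1-1)^2=0, (5-5)^2=0, (6-6)^2=0
sum(d^2) = 8.
Step 3: rho = 1 - 6*8 / (6*(6^2 - 1)) = 1 - 48/210 = 0.771429.
Step 4: Under H0, t = rho * sqrt((n-2)/(1-rho^2)) = 2.4247 ~ t(4).
Step 5: Two-sided p-value from the t-distribution with 4 df = 0.072397.
Step 6: alpha = 0.05. fail to reject H0.

rho = 0.7714, p = 0.072397, fail to reject H0 at alpha = 0.05.


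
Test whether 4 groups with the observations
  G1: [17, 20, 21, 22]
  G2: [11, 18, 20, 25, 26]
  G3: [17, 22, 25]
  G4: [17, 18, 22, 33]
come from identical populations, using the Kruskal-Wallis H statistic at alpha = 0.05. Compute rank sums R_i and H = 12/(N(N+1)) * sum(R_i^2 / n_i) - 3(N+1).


Step 1: Combine all N = 16 observations and assign midranks.
sorted (value, group, rank): (11,G2,1), (17,G1,3), (17,G3,3), (17,G4,3), (18,G2,5.5), (18,G4,5.5), (20,G1,7.5), (20,G2,7.5), (21,G1,9), (22,G1,11), (22,G3,11), (22,G4,11), (25,G2,13.5), (25,G3,13.5), (26,G2,15), (33,G4,16)
Step 2: Sum ranks within each group.
R_1 = 30.5 (n_1 = 4)
R_2 = 42.5 (n_2 = 5)
R_3 = 27.5 (n_3 = 3)
R_4 = 35.5 (n_4 = 4)
Step 3: H = 12/(N(N+1)) * sum(R_i^2/n_i) - 3(N+1)
     = 12/(16*17) * (30.5^2/4 + 42.5^2/5 + 27.5^2/3 + 35.5^2/4) - 3*17
     = 0.044118 * 1160.96 - 51
     = 0.218750.
Step 4: Ties present; correction factor C = 1 - 66/(16^3 - 16) = 0.983824. Corrected H = 0.218750 / 0.983824 = 0.222347.
Step 5: Under H0, H ~ chi^2(3); p-value = 0.973904.
Step 6: alpha = 0.05. fail to reject H0.

H = 0.2223, df = 3, p = 0.973904, fail to reject H0.


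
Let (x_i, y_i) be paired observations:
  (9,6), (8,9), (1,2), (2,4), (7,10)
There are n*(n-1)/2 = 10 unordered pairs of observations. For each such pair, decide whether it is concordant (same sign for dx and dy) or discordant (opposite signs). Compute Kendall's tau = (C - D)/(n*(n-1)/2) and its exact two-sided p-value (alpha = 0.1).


Step 1: Enumerate the 10 unordered pairs (i,j) with i<j and classify each by sign(x_j-x_i) * sign(y_j-y_i).
  (1,2):dx=-1,dy=+3->D; (1,3):dx=-8,dy=-4->C; (1,4):dx=-7,dy=-2->C; (1,5):dx=-2,dy=+4->D
  (2,3):dx=-7,dy=-7->C; (2,4):dx=-6,dy=-5->C; (2,5):dx=-1,dy=+1->D; (3,4):dx=+1,dy=+2->C
  (3,5):dx=+6,dy=+8->C; (4,5):dx=+5,dy=+6->C
Step 2: C = 7, D = 3, total pairs = 10.
Step 3: tau = (C - D)/(n(n-1)/2) = (7 - 3)/10 = 0.400000.
Step 4: Exact two-sided p-value (enumerate n! = 120 permutations of y under H0): p = 0.483333.
Step 5: alpha = 0.1. fail to reject H0.

tau_b = 0.4000 (C=7, D=3), p = 0.483333, fail to reject H0.


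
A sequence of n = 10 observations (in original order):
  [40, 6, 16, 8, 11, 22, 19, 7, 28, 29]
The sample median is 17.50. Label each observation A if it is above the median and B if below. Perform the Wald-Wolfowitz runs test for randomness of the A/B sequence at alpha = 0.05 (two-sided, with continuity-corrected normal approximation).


Step 1: Compute median = 17.50; label A = above, B = below.
Labels in order: ABBBBAABAA  (n_A = 5, n_B = 5)
Step 2: Count runs R = 5.
Step 3: Under H0 (random ordering), E[R] = 2*n_A*n_B/(n_A+n_B) + 1 = 2*5*5/10 + 1 = 6.0000.
        Var[R] = 2*n_A*n_B*(2*n_A*n_B - n_A - n_B) / ((n_A+n_B)^2 * (n_A+n_B-1)) = 2000/900 = 2.2222.
        SD[R] = 1.4907.
Step 4: Continuity-corrected z = (R + 0.5 - E[R]) / SD[R] = (5 + 0.5 - 6.0000) / 1.4907 = -0.3354.
Step 5: Two-sided p-value via normal approximation = 2*(1 - Phi(|z|)) = 0.737316.
Step 6: alpha = 0.05. fail to reject H0.

R = 5, z = -0.3354, p = 0.737316, fail to reject H0.


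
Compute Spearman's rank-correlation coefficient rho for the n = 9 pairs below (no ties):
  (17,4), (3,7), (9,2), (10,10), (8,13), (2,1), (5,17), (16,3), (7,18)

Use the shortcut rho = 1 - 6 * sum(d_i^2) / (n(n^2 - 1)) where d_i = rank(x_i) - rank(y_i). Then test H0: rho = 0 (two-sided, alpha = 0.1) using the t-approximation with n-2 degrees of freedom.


Step 1: Rank x and y separately (midranks; no ties here).
rank(x): 17->9, 3->2, 9->6, 10->7, 8->5, 2->1, 5->3, 16->8, 7->4
rank(y): 4->4, 7->5, 2->2, 10->6, 13->7, 1->1, 17->8, 3->3, 18->9
Step 2: d_i = R_x(i) - R_y(i); compute d_i^2.
  (9-4)^2=25, (2-5)^2=9, (6-2)^2=16, (7-6)^2=1, (5-7)^2=4, (1-1)^2=0, (3-8)^2=25, (8-3)^2=25, (4-9)^2=25
sum(d^2) = 130.
Step 3: rho = 1 - 6*130 / (9*(9^2 - 1)) = 1 - 780/720 = -0.083333.
Step 4: Under H0, t = rho * sqrt((n-2)/(1-rho^2)) = -0.2212 ~ t(7).
Step 5: Two-sided p-value from the t-distribution with 7 df = 0.831214.
Step 6: alpha = 0.1. fail to reject H0.

rho = -0.0833, p = 0.831214, fail to reject H0 at alpha = 0.1.


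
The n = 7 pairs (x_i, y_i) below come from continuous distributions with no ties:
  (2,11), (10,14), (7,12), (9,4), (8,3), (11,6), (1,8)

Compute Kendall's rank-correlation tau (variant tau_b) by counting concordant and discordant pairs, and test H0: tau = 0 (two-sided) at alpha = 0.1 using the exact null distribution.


Step 1: Enumerate the 21 unordered pairs (i,j) with i<j and classify each by sign(x_j-x_i) * sign(y_j-y_i).
  (1,2):dx=+8,dy=+3->C; (1,3):dx=+5,dy=+1->C; (1,4):dx=+7,dy=-7->D; (1,5):dx=+6,dy=-8->D
  (1,6):dx=+9,dy=-5->D; (1,7):dx=-1,dy=-3->C; (2,3):dx=-3,dy=-2->C; (2,4):dx=-1,dy=-10->C
  (2,5):dx=-2,dy=-11->C; (2,6):dx=+1,dy=-8->D; (2,7):dx=-9,dy=-6->C; (3,4):dx=+2,dy=-8->D
  (3,5):dx=+1,dy=-9->D; (3,6):dx=+4,dy=-6->D; (3,7):dx=-6,dy=-4->C; (4,5):dx=-1,dy=-1->C
  (4,6):dx=+2,dy=+2->C; (4,7):dx=-8,dy=+4->D; (5,6):dx=+3,dy=+3->C; (5,7):dx=-7,dy=+5->D
  (6,7):dx=-10,dy=+2->D
Step 2: C = 11, D = 10, total pairs = 21.
Step 3: tau = (C - D)/(n(n-1)/2) = (11 - 10)/21 = 0.047619.
Step 4: Exact two-sided p-value (enumerate n! = 5040 permutations of y under H0): p = 1.000000.
Step 5: alpha = 0.1. fail to reject H0.

tau_b = 0.0476 (C=11, D=10), p = 1.000000, fail to reject H0.


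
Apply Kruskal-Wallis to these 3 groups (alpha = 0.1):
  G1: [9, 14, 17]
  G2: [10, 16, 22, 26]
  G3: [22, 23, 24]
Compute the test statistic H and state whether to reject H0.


Step 1: Combine all N = 10 observations and assign midranks.
sorted (value, group, rank): (9,G1,1), (10,G2,2), (14,G1,3), (16,G2,4), (17,G1,5), (22,G2,6.5), (22,G3,6.5), (23,G3,8), (24,G3,9), (26,G2,10)
Step 2: Sum ranks within each group.
R_1 = 9 (n_1 = 3)
R_2 = 22.5 (n_2 = 4)
R_3 = 23.5 (n_3 = 3)
Step 3: H = 12/(N(N+1)) * sum(R_i^2/n_i) - 3(N+1)
     = 12/(10*11) * (9^2/3 + 22.5^2/4 + 23.5^2/3) - 3*11
     = 0.109091 * 337.646 - 33
     = 3.834091.
Step 4: Ties present; correction factor C = 1 - 6/(10^3 - 10) = 0.993939. Corrected H = 3.834091 / 0.993939 = 3.857470.
Step 5: Under H0, H ~ chi^2(2); p-value = 0.145332.
Step 6: alpha = 0.1. fail to reject H0.

H = 3.8575, df = 2, p = 0.145332, fail to reject H0.


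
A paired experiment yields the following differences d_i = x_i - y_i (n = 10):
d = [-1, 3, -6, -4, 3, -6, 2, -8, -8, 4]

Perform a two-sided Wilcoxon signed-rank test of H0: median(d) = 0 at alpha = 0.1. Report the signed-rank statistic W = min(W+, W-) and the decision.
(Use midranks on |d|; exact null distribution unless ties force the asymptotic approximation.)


Step 1: Drop any zero differences (none here) and take |d_i|.
|d| = [1, 3, 6, 4, 3, 6, 2, 8, 8, 4]
Step 2: Midrank |d_i| (ties get averaged ranks).
ranks: |1|->1, |3|->3.5, |6|->7.5, |4|->5.5, |3|->3.5, |6|->7.5, |2|->2, |8|->9.5, |8|->9.5, |4|->5.5
Step 3: Attach original signs; sum ranks with positive sign and with negative sign.
W+ = 3.5 + 3.5 + 2 + 5.5 = 14.5
W- = 1 + 7.5 + 5.5 + 7.5 + 9.5 + 9.5 = 40.5
(Check: W+ + W- = 55 should equal n(n+1)/2 = 55.)
Step 4: Test statistic W = min(W+, W-) = 14.5.
Step 5: Ties in |d|, so use the tie-corrected normal approximation.
        E[W] = n(n+1)/4 = 10*11/4 = 27.5.
        Tie groups: |d|=3 (t=2), |d|=4 (t=2), |d|=6 (t=2), |d|=8 (t=2); sum(t^3 - t) = 24.
        Var[W] = n(n+1)(2n+1)/24 - sum(t^3-t)/48 = 2310/24 - 24/48 = 95.75.
        z = (W - E[W]) / sqrt(Var[W]) = (14.5 - 27.5) / 9.7852 = -1.3285.
        Two-sided p = 2*Phi(z) = 0.184000.
Step 6: alpha = 0.1. fail to reject H0.

W+ = 14.5, W- = 40.5, W = min = 14.5, p = 0.184000, fail to reject H0.


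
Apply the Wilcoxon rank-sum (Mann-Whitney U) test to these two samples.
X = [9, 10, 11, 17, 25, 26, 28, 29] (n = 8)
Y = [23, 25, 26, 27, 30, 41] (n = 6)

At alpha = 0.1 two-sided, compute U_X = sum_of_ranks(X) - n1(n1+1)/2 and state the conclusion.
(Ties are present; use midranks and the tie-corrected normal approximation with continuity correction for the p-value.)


Step 1: Combine and sort all 14 observations; assign midranks.
sorted (value, group): (9,X), (10,X), (11,X), (17,X), (23,Y), (25,X), (25,Y), (26,X), (26,Y), (27,Y), (28,X), (29,X), (30,Y), (41,Y)
ranks: 9->1, 10->2, 11->3, 17->4, 23->5, 25->6.5, 25->6.5, 26->8.5, 26->8.5, 27->10, 28->11, 29->12, 30->13, 41->14
Step 2: Rank sum for X: R1 = 1 + 2 + 3 + 4 + 6.5 + 8.5 + 11 + 12 = 48.
Step 3: U_X = R1 - n1(n1+1)/2 = 48 - 8*9/2 = 48 - 36 = 12.
       U_Y = n1*n2 - U_X = 48 - 12 = 36.
Step 4: Ties are present, so use the tie-corrected normal approximation (with continuity correction) for the p-value.
Step 5: p-value = 0.136773; compare to alpha = 0.1. fail to reject H0.

U_X = 12, p = 0.136773, fail to reject H0 at alpha = 0.1.


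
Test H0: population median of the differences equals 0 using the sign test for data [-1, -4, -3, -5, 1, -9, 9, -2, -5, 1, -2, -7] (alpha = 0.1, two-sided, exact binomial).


Step 1: Discard zero differences. Original n = 12; n_eff = number of nonzero differences = 12.
Nonzero differences (with sign): -1, -4, -3, -5, +1, -9, +9, -2, -5, +1, -2, -7
Step 2: Count signs: positive = 3, negative = 9.
Step 3: Under H0: P(positive) = 0.5, so the number of positives S ~ Bin(12, 0.5).
Step 4: Two-sided exact p-value = sum of Bin(12,0.5) probabilities at or below the observed probability = 0.145996.
Step 5: alpha = 0.1. fail to reject H0.

n_eff = 12, pos = 3, neg = 9, p = 0.145996, fail to reject H0.


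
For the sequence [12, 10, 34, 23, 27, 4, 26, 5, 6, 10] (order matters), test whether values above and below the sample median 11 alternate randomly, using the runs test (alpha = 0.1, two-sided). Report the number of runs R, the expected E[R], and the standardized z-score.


Step 1: Compute median = 11; label A = above, B = below.
Labels in order: ABAAABABBB  (n_A = 5, n_B = 5)
Step 2: Count runs R = 6.
Step 3: Under H0 (random ordering), E[R] = 2*n_A*n_B/(n_A+n_B) + 1 = 2*5*5/10 + 1 = 6.0000.
        Var[R] = 2*n_A*n_B*(2*n_A*n_B - n_A - n_B) / ((n_A+n_B)^2 * (n_A+n_B-1)) = 2000/900 = 2.2222.
        SD[R] = 1.4907.
Step 4: R = E[R], so z = 0 with no continuity correction.
Step 5: Two-sided p-value via normal approximation = 2*(1 - Phi(|z|)) = 1.000000.
Step 6: alpha = 0.1. fail to reject H0.

R = 6, z = 0.0000, p = 1.000000, fail to reject H0.


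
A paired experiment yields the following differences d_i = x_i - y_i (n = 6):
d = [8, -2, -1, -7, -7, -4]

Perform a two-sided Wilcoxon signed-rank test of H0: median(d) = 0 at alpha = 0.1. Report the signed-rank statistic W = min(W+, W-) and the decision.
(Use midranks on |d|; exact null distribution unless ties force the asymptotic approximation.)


Step 1: Drop any zero differences (none here) and take |d_i|.
|d| = [8, 2, 1, 7, 7, 4]
Step 2: Midrank |d_i| (ties get averaged ranks).
ranks: |8|->6, |2|->2, |1|->1, |7|->4.5, |7|->4.5, |4|->3
Step 3: Attach original signs; sum ranks with positive sign and with negative sign.
W+ = 6 = 6
W- = 2 + 1 + 4.5 + 4.5 + 3 = 15
(Check: W+ + W- = 21 should equal n(n+1)/2 = 21.)
Step 4: Test statistic W = min(W+, W-) = 6.
Step 5: Ties in |d|, so use the tie-corrected normal approximation.
        E[W] = n(n+1)/4 = 6*7/4 = 10.5.
        Tie groups: |d|=7 (t=2); sum(t^3 - t) = 6.
        Var[W] = n(n+1)(2n+1)/24 - sum(t^3-t)/48 = 546/24 - 6/48 = 22.625.
        z = (W - E[W]) / sqrt(Var[W]) = (6 - 10.5) / 4.7566 = -0.9461.
        Two-sided p = 2*Phi(z) = 0.344118.
Step 6: alpha = 0.1. fail to reject H0.

W+ = 6, W- = 15, W = min = 6, p = 0.344118, fail to reject H0.


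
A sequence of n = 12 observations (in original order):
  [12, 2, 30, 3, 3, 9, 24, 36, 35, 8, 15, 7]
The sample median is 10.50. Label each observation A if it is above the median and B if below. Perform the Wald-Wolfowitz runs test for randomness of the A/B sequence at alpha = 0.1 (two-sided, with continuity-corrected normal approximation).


Step 1: Compute median = 10.50; label A = above, B = below.
Labels in order: ABABBBAAABAB  (n_A = 6, n_B = 6)
Step 2: Count runs R = 8.
Step 3: Under H0 (random ordering), E[R] = 2*n_A*n_B/(n_A+n_B) + 1 = 2*6*6/12 + 1 = 7.0000.
        Var[R] = 2*n_A*n_B*(2*n_A*n_B - n_A - n_B) / ((n_A+n_B)^2 * (n_A+n_B-1)) = 4320/1584 = 2.7273.
        SD[R] = 1.6514.
Step 4: Continuity-corrected z = (R - 0.5 - E[R]) / SD[R] = (8 - 0.5 - 7.0000) / 1.6514 = 0.3028.
Step 5: Two-sided p-value via normal approximation = 2*(1 - Phi(|z|)) = 0.762069.
Step 6: alpha = 0.1. fail to reject H0.

R = 8, z = 0.3028, p = 0.762069, fail to reject H0.


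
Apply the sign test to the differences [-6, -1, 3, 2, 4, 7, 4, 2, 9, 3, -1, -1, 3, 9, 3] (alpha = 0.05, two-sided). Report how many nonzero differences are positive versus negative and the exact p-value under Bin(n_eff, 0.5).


Step 1: Discard zero differences. Original n = 15; n_eff = number of nonzero differences = 15.
Nonzero differences (with sign): -6, -1, +3, +2, +4, +7, +4, +2, +9, +3, -1, -1, +3, +9, +3
Step 2: Count signs: positive = 11, negative = 4.
Step 3: Under H0: P(positive) = 0.5, so the number of positives S ~ Bin(15, 0.5).
Step 4: Two-sided exact p-value = sum of Bin(15,0.5) probabilities at or below the observed probability = 0.118469.
Step 5: alpha = 0.05. fail to reject H0.

n_eff = 15, pos = 11, neg = 4, p = 0.118469, fail to reject H0.


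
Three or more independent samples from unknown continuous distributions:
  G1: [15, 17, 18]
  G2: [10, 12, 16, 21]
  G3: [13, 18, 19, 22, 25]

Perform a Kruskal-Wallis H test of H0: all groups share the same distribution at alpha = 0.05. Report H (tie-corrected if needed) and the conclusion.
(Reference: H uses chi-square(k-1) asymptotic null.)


Step 1: Combine all N = 12 observations and assign midranks.
sorted (value, group, rank): (10,G2,1), (12,G2,2), (13,G3,3), (15,G1,4), (16,G2,5), (17,G1,6), (18,G1,7.5), (18,G3,7.5), (19,G3,9), (21,G2,10), (22,G3,11), (25,G3,12)
Step 2: Sum ranks within each group.
R_1 = 17.5 (n_1 = 3)
R_2 = 18 (n_2 = 4)
R_3 = 42.5 (n_3 = 5)
Step 3: H = 12/(N(N+1)) * sum(R_i^2/n_i) - 3(N+1)
     = 12/(12*13) * (17.5^2/3 + 18^2/4 + 42.5^2/5) - 3*13
     = 0.076923 * 544.333 - 39
     = 2.871795.
Step 4: Ties present; correction factor C = 1 - 6/(12^3 - 12) = 0.996503. Corrected H = 2.871795 / 0.996503 = 2.881871.
Step 5: Under H0, H ~ chi^2(2); p-value = 0.236706.
Step 6: alpha = 0.05. fail to reject H0.

H = 2.8819, df = 2, p = 0.236706, fail to reject H0.


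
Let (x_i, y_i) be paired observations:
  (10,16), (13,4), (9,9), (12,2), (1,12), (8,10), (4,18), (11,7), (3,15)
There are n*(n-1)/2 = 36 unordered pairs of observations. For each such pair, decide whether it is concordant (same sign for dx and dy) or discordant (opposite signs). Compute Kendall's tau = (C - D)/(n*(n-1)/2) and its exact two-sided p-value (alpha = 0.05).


Step 1: Enumerate the 36 unordered pairs (i,j) with i<j and classify each by sign(x_j-x_i) * sign(y_j-y_i).
  (1,2):dx=+3,dy=-12->D; (1,3):dx=-1,dy=-7->C; (1,4):dx=+2,dy=-14->D; (1,5):dx=-9,dy=-4->C
  (1,6):dx=-2,dy=-6->C; (1,7):dx=-6,dy=+2->D; (1,8):dx=+1,dy=-9->D; (1,9):dx=-7,dy=-1->C
  (2,3):dx=-4,dy=+5->D; (2,4):dx=-1,dy=-2->C; (2,5):dx=-12,dy=+8->D; (2,6):dx=-5,dy=+6->D
  (2,7):dx=-9,dy=+14->D; (2,8):dx=-2,dy=+3->D; (2,9):dx=-10,dy=+11->D; (3,4):dx=+3,dy=-7->D
  (3,5):dx=-8,dy=+3->D; (3,6):dx=-1,dy=+1->D; (3,7):dx=-5,dy=+9->D; (3,8):dx=+2,dy=-2->D
  (3,9):dx=-6,dy=+6->D; (4,5):dx=-11,dy=+10->D; (4,6):dx=-4,dy=+8->D; (4,7):dx=-8,dy=+16->D
  (4,8):dx=-1,dy=+5->D; (4,9):dx=-9,dy=+13->D; (5,6):dx=+7,dy=-2->D; (5,7):dx=+3,dy=+6->C
  (5,8):dx=+10,dy=-5->D; (5,9):dx=+2,dy=+3->C; (6,7):dx=-4,dy=+8->D; (6,8):dx=+3,dy=-3->D
  (6,9):dx=-5,dy=+5->D; (7,8):dx=+7,dy=-11->D; (7,9):dx=-1,dy=-3->C; (8,9):dx=-8,dy=+8->D
Step 2: C = 8, D = 28, total pairs = 36.
Step 3: tau = (C - D)/(n(n-1)/2) = (8 - 28)/36 = -0.555556.
Step 4: Exact two-sided p-value (enumerate n! = 362880 permutations of y under H0): p = 0.044615.
Step 5: alpha = 0.05. reject H0.

tau_b = -0.5556 (C=8, D=28), p = 0.044615, reject H0.


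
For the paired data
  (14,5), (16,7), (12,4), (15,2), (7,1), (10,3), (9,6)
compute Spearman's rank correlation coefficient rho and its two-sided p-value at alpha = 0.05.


Step 1: Rank x and y separately (midranks; no ties here).
rank(x): 14->5, 16->7, 12->4, 15->6, 7->1, 10->3, 9->2
rank(y): 5->5, 7->7, 4->4, 2->2, 1->1, 3->3, 6->6
Step 2: d_i = R_x(i) - R_y(i); compute d_i^2.
  (5-5)^2=0, (7-7)^2=0, (4-4)^2=0, (6-2)^2=16, (1-1)^2=0, (3-3)^2=0, (2-6)^2=16
sum(d^2) = 32.
Step 3: rho = 1 - 6*32 / (7*(7^2 - 1)) = 1 - 192/336 = 0.428571.
Step 4: Under H0, t = rho * sqrt((n-2)/(1-rho^2)) = 1.0607 ~ t(5).
Step 5: Two-sided p-value from the t-distribution with 5 df = 0.337368.
Step 6: alpha = 0.05. fail to reject H0.

rho = 0.4286, p = 0.337368, fail to reject H0 at alpha = 0.05.
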